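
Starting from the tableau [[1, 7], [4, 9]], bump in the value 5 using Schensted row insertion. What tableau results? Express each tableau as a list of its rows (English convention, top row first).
[[1, 5], [4, 7], [9]]

In row 1, 5 replaces 7 (the leftmost entry greater than 5); 7 is bumped to row 2. In row 2, 7 replaces 9 (the leftmost entry greater than 7); 9 is bumped to row 3. 9 starts a new row 3. The new tableau is [[1, 5], [4, 7], [9]].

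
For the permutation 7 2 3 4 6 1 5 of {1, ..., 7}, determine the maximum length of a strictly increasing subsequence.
4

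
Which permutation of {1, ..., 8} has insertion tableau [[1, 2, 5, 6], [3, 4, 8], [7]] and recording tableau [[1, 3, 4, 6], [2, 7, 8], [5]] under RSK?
7 3 4 5 1 8 2 6

Reverse the RSK construction: for i from n down to 1, find the cell of Q containing i, remove the entry at that cell from P, and reverse-bump it up through P; the value ejected from row 1 is w(i).

Step i=8: Q has 8 at row 2, column 3; remove 8 from row 2 of P and reverse-bump: 8 enters row 1 and ejects 6. So w(8) = 6. P is now [[1, 2, 5, 8], [3, 4], [7]].
Step i=7: Q has 7 at row 2, column 2; remove 4 from row 2 of P and reverse-bump: 4 enters row 1 and ejects 2. So w(7) = 2. P is now [[1, 4, 5, 8], [3], [7]].
Step i=6: Q has 6 at row 1, column 4; remove that cell from P, ejecting 8. So w(6) = 8. P is now [[1, 4, 5], [3], [7]].
Step i=5: Q has 5 at row 3, column 1; remove 7 from row 3 of P and reverse-bump: 7 enters row 2 and ejects 3; 3 enters row 1 and ejects 1. So w(5) = 1. P is now [[3, 4, 5], [7]].
Step i=4: Q has 4 at row 1, column 3; remove that cell from P, ejecting 5. So w(4) = 5. P is now [[3, 4], [7]].
Step i=3: Q has 3 at row 1, column 2; remove that cell from P, ejecting 4. So w(3) = 4. P is now [[3], [7]].
Step i=2: Q has 2 at row 2, column 1; remove 7 from row 2 of P and reverse-bump: 7 enters row 1 and ejects 3. So w(2) = 3. P is now [[7]].
Step i=1: Q has 1 at row 1, column 1; remove that cell from P, ejecting 7. So w(1) = 7. P is now [].

So w = 7 3 4 5 1 8 2 6.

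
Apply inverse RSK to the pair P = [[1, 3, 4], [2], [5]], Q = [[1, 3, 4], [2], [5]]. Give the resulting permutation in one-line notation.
Reverse RSK: for i = n, n-1, ..., 1, locate i in Q, remove the corresponding corner cell from P, and reverse-bump its entry up through P; the value ejected from row 1 is w(i).

So w = 5 2 3 4 1.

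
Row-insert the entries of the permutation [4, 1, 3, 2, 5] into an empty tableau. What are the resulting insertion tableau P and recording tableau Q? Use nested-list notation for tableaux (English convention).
P = [[1, 2, 5], [3], [4]], Q = [[1, 3, 5], [2], [4]]

Insert each entry of the permutation into P by Schensted row insertion, recording in Q the position of each new cell.

Insert 4: appended to row 1. P = [[4]].
Insert 1: 1 bumps 4 from row 1; 4 starts row 2. P = [[1], [4]].
Insert 3: appended to row 1. P = [[1, 3], [4]].
Insert 2: 2 bumps 3 from row 1; 3 bumps 4 from row 2; 4 starts row 3. P = [[1, 2], [3], [4]].
Insert 5: appended to row 1. P = [[1, 2, 5], [3], [4]].

So P = [[1, 2, 5], [3], [4]], Q = [[1, 3, 5], [2], [4]].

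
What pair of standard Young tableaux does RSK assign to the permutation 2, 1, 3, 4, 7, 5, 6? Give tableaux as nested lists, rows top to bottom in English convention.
P = [[1, 3, 4, 5, 6], [2, 7]], Q = [[1, 3, 4, 5, 7], [2, 6]]

Insert each entry of the permutation into P by Schensted row insertion, recording in Q the position of each new cell.

Insert 2: appended to row 1. P = [[2]].
Insert 1: 1 bumps 2 from row 1; 2 starts row 2. P = [[1], [2]].
Insert 3: appended to row 1. P = [[1, 3], [2]].
Insert 4: appended to row 1. P = [[1, 3, 4], [2]].
Insert 7: appended to row 1. P = [[1, 3, 4, 7], [2]].
Insert 5: 5 bumps 7 from row 1; 7 appends to row 2. P = [[1, 3, 4, 5], [2, 7]].
Insert 6: appended to row 1. P = [[1, 3, 4, 5, 6], [2, 7]].

So P = [[1, 3, 4, 5, 6], [2, 7]], Q = [[1, 3, 4, 5, 7], [2, 6]].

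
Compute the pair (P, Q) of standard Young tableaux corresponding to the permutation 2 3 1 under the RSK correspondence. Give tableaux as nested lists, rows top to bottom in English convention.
P = [[1, 3], [2]], Q = [[1, 2], [3]]

Insert each entry of the permutation into P by Schensted row insertion, recording in Q the position of each new cell.

Insert 2: appended to row 1. P = [[2]], Q = [[1]].
Insert 3: appended to row 1. P = [[2, 3]], Q = [[1, 2]].
Insert 1: 1 bumps 2 from row 1; 2 starts row 2. P = [[1, 3], [2]], Q = [[1, 2], [3]].

So P = [[1, 3], [2]], Q = [[1, 2], [3]].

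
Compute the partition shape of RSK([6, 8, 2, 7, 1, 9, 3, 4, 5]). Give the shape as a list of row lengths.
Row-insert each entry into an empty tableau.

After inserting 6: P = [[6]].
After inserting 8: P = [[6, 8]].
After inserting 2: P = [[2, 8], [6]].
After inserting 7: P = [[2, 7], [6, 8]].
After inserting 1: P = [[1, 7], [2, 8], [6]].
After inserting 9: P = [[1, 7, 9], [2, 8], [6]].
After inserting 3: P = [[1, 3, 9], [2, 7], [6, 8]].
After inserting 4: P = [[1, 3, 4], [2, 7, 9], [6, 8]].
After inserting 5: P = [[1, 3, 4, 5], [2, 7, 9], [6, 8]].

The final insertion tableau P = [[1, 3, 4, 5], [2, 7, 9], [6, 8]] has shape [4, 3, 2].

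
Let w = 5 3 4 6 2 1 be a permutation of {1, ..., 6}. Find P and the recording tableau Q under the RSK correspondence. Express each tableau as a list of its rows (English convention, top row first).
P = [[1, 4, 6], [2], [3], [5]], Q = [[1, 3, 4], [2], [5], [6]]

Insert each entry of the permutation into P by Schensted row insertion, recording in Q the position of each new cell.

Insert 5: appended to row 1. P = [[5]].
Insert 3: 3 bumps 5 from row 1; 5 starts row 2. P = [[3], [5]].
Insert 4: appended to row 1. P = [[3, 4], [5]].
Insert 6: appended to row 1. P = [[3, 4, 6], [5]].
Insert 2: 2 bumps 3 from row 1; 3 bumps 5 from row 2; 5 starts row 3. P = [[2, 4, 6], [3], [5]].
Insert 1: 1 bumps 2 from row 1; 2 bumps 3 from row 2; 3 bumps 5 from row 3; 5 starts row 4. P = [[1, 4, 6], [2], [3], [5]].

So P = [[1, 4, 6], [2], [3], [5]], Q = [[1, 3, 4], [2], [5], [6]].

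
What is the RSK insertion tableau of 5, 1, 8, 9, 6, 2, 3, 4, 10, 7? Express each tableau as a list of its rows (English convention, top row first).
Insert 5: appended to row 1. P = [[5]].
Insert 1: 1 bumps 5 from row 1; 5 starts row 2. P = [[1], [5]].
Insert 8: appended to row 1. P = [[1, 8], [5]].
Insert 9: appended to row 1. P = [[1, 8, 9], [5]].
Insert 6: 6 bumps 8 from row 1; 8 appends to row 2. P = [[1, 6, 9], [5, 8]].
Insert 2: 2 bumps 6 from row 1; 6 bumps 8 from row 2; 8 starts row 3. P = [[1, 2, 9], [5, 6], [8]].
Insert 3: 3 bumps 9 from row 1; 9 appends to row 2. P = [[1, 2, 3], [5, 6, 9], [8]].
Insert 4: appended to row 1. P = [[1, 2, 3, 4], [5, 6, 9], [8]].
Insert 10: appended to row 1. P = [[1, 2, 3, 4, 10], [5, 6, 9], [8]].
Insert 7: 7 bumps 10 from row 1; 10 appends to row 2. P = [[1, 2, 3, 4, 7], [5, 6, 9, 10], [8]].

So P = [[1, 2, 3, 4, 7], [5, 6, 9, 10], [8]].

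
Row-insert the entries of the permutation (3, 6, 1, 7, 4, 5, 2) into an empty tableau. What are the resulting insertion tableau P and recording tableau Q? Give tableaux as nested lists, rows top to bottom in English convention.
P = [[1, 2, 5], [3, 4, 7], [6]], Q = [[1, 2, 4], [3, 5, 6], [7]]

Insert each entry of the permutation into P by Schensted row insertion, recording in Q the position of each new cell.

Insert 3: appended to row 1. P = [[3]].
Insert 6: appended to row 1. P = [[3, 6]].
Insert 1: 1 bumps 3 from row 1; 3 starts row 2. P = [[1, 6], [3]].
Insert 7: appended to row 1. P = [[1, 6, 7], [3]].
Insert 4: 4 bumps 6 from row 1; 6 appends to row 2. P = [[1, 4, 7], [3, 6]].
Insert 5: 5 bumps 7 from row 1; 7 appends to row 2. P = [[1, 4, 5], [3, 6, 7]].
Insert 2: 2 bumps 4 from row 1; 4 bumps 6 from row 2; 6 starts row 3. P = [[1, 2, 5], [3, 4, 7], [6]].

So P = [[1, 2, 5], [3, 4, 7], [6]], Q = [[1, 2, 4], [3, 5, 6], [7]].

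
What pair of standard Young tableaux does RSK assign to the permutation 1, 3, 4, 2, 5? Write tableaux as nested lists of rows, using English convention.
Insert each entry of the permutation into P by Schensted row insertion, recording in Q the position of each new cell.

Insert 1: appended to row 1. P = [[1]].
Insert 3: appended to row 1. P = [[1, 3]].
Insert 4: appended to row 1. P = [[1, 3, 4]].
Insert 2: 2 bumps 3 from row 1; 3 starts row 2. P = [[1, 2, 4], [3]].
Insert 5: appended to row 1. P = [[1, 2, 4, 5], [3]].

So P = [[1, 2, 4, 5], [3]], Q = [[1, 2, 3, 5], [4]].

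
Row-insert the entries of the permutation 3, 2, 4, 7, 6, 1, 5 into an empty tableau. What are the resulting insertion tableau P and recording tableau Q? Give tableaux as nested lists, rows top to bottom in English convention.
P = [[1, 4, 5], [2, 6], [3, 7]], Q = [[1, 3, 4], [2, 5], [6, 7]]

Insert each entry of the permutation into P by Schensted row insertion, recording in Q the position of each new cell.

Insert 3: appended to row 1. P = [[3]].
Insert 2: 2 bumps 3 from row 1; 3 starts row 2. P = [[2], [3]].
Insert 4: appended to row 1. P = [[2, 4], [3]].
Insert 7: appended to row 1. P = [[2, 4, 7], [3]].
Insert 6: 6 bumps 7 from row 1; 7 appends to row 2. P = [[2, 4, 6], [3, 7]].
Insert 1: 1 bumps 2 from row 1; 2 bumps 3 from row 2; 3 starts row 3. P = [[1, 4, 6], [2, 7], [3]].
Insert 5: 5 bumps 6 from row 1; 6 bumps 7 from row 2; 7 appends to row 3. P = [[1, 4, 5], [2, 6], [3, 7]].

So P = [[1, 4, 5], [2, 6], [3, 7]], Q = [[1, 3, 4], [2, 5], [6, 7]].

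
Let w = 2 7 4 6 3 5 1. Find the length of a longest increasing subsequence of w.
3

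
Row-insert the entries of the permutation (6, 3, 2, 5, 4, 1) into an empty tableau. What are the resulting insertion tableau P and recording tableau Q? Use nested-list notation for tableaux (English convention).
P = [[1, 4], [2, 5], [3], [6]], Q = [[1, 4], [2, 5], [3], [6]]

Insert each entry of the permutation into P by Schensted row insertion, recording in Q the position of each new cell.

Insert 6: appended to row 1. P = [[6]].
Insert 3: 3 bumps 6 from row 1; 6 starts row 2. P = [[3], [6]].
Insert 2: 2 bumps 3 from row 1; 3 bumps 6 from row 2; 6 starts row 3. P = [[2], [3], [6]].
Insert 5: appended to row 1. P = [[2, 5], [3], [6]].
Insert 4: 4 bumps 5 from row 1; 5 appends to row 2. P = [[2, 4], [3, 5], [6]].
Insert 1: 1 bumps 2 from row 1; 2 bumps 3 from row 2; 3 bumps 6 from row 3; 6 starts row 4. P = [[1, 4], [2, 5], [3], [6]].

So P = [[1, 4], [2, 5], [3], [6]], Q = [[1, 4], [2, 5], [3], [6]].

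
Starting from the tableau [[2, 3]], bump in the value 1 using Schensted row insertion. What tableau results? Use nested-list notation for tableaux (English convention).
In row 1, 1 replaces 2 (the leftmost entry greater than 1); 2 is bumped to row 2. 2 starts a new row 2. The new tableau is [[1, 3], [2]].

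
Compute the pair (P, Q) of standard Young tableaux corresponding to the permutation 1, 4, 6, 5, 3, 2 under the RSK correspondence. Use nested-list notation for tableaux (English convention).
Insert each entry of the permutation into P by Schensted row insertion, recording in Q the position of each new cell.

After inserting 1: P = [[1]].
After inserting 4: P = [[1, 4]].
After inserting 6: P = [[1, 4, 6]].
After inserting 5: P = [[1, 4, 5], [6]].
After inserting 3: P = [[1, 3, 5], [4], [6]].
After inserting 2: P = [[1, 2, 5], [3], [4], [6]].

So P = [[1, 2, 5], [3], [4], [6]], Q = [[1, 2, 3], [4], [5], [6]].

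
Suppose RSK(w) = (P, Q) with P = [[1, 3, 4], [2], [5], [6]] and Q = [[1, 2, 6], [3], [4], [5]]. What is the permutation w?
Reverse the RSK construction: for i from n down to 1, find the cell of Q containing i, remove the entry at that cell from P, and reverse-bump it up through P; the value ejected from row 1 is w(i).

Step i=6: Q has 6 at row 1, column 3; remove that cell from P, ejecting 4. So w(6) = 4. P is now [[1, 3], [2], [5], [6]].
Step i=5: Q has 5 at row 4, column 1; remove 6 from row 4 of P and reverse-bump: 6 enters row 3 and ejects 5; 5 enters row 2 and ejects 2; 2 enters row 1 and ejects 1. So w(5) = 1. P is now [[2, 3], [5], [6]].
Step i=4: Q has 4 at row 3, column 1; remove 6 from row 3 of P and reverse-bump: 6 enters row 2 and ejects 5; 5 enters row 1 and ejects 3. So w(4) = 3. P is now [[2, 5], [6]].
Step i=3: Q has 3 at row 2, column 1; remove 6 from row 2 of P and reverse-bump: 6 enters row 1 and ejects 5. So w(3) = 5. P is now [[2, 6]].
Step i=2: Q has 2 at row 1, column 2; remove that cell from P, ejecting 6. So w(2) = 6. P is now [[2]].
Step i=1: Q has 1 at row 1, column 1; remove that cell from P, ejecting 2. So w(1) = 2. P is now [].

So w = 2 6 5 3 1 4.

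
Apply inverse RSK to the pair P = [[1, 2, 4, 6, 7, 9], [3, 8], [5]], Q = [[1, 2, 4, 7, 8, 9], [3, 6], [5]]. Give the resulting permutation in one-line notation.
Reverse the RSK construction: for i from n down to 1, find the cell of Q containing i, remove the entry at that cell from P, and reverse-bump it up through P; the value ejected from row 1 is w(i).

Step i=9: Q has 9 at row 1, column 6; remove that cell from P, ejecting 9. So w(9) = 9. P is now [[1, 2, 4, 6, 7], [3, 8], [5]].
Step i=8: Q has 8 at row 1, column 5; remove that cell from P, ejecting 7. So w(8) = 7. P is now [[1, 2, 4, 6], [3, 8], [5]].
Step i=7: Q has 7 at row 1, column 4; remove that cell from P, ejecting 6. So w(7) = 6. P is now [[1, 2, 4], [3, 8], [5]].
Step i=6: Q has 6 at row 2, column 2; remove 8 from row 2 of P and reverse-bump: 8 enters row 1 and ejects 4. So w(6) = 4. P is now [[1, 2, 8], [3], [5]].
Step i=5: Q has 5 at row 3, column 1; remove 5 from row 3 of P and reverse-bump: 5 enters row 2 and ejects 3; 3 enters row 1 and ejects 2. So w(5) = 2. P is now [[1, 3, 8], [5]].
Step i=4: Q has 4 at row 1, column 3; remove that cell from P, ejecting 8. So w(4) = 8. P is now [[1, 3], [5]].
Step i=3: Q has 3 at row 2, column 1; remove 5 from row 2 of P and reverse-bump: 5 enters row 1 and ejects 3. So w(3) = 3. P is now [[1, 5]].
Step i=2: Q has 2 at row 1, column 2; remove that cell from P, ejecting 5. So w(2) = 5. P is now [[1]].
Step i=1: Q has 1 at row 1, column 1; remove that cell from P, ejecting 1. So w(1) = 1. P is now [].

So w = 1 5 3 8 2 4 6 7 9.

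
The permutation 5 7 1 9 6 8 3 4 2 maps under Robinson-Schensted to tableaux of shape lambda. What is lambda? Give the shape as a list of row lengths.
Row-insert each entry into an empty tableau.

After inserting 5: P = [[5]].
After inserting 7: P = [[5, 7]].
After inserting 1: P = [[1, 7], [5]].
After inserting 9: P = [[1, 7, 9], [5]].
After inserting 6: P = [[1, 6, 9], [5, 7]].
After inserting 8: P = [[1, 6, 8], [5, 7, 9]].
After inserting 3: P = [[1, 3, 8], [5, 6, 9], [7]].
After inserting 4: P = [[1, 3, 4], [5, 6, 8], [7, 9]].
After inserting 2: P = [[1, 2, 4], [3, 6, 8], [5, 9], [7]].

The final insertion tableau P = [[1, 2, 4], [3, 6, 8], [5, 9], [7]] has shape [3, 3, 2, 1].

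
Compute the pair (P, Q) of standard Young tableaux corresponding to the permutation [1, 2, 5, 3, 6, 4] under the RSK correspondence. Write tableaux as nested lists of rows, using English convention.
Insert each entry of the permutation into P by Schensted row insertion, recording in Q the position of each new cell.

Insert 1: appended to row 1. P = [[1]].
Insert 2: appended to row 1. P = [[1, 2]].
Insert 5: appended to row 1. P = [[1, 2, 5]].
Insert 3: 3 bumps 5 from row 1; 5 starts row 2. P = [[1, 2, 3], [5]].
Insert 6: appended to row 1. P = [[1, 2, 3, 6], [5]].
Insert 4: 4 bumps 6 from row 1; 6 appends to row 2. P = [[1, 2, 3, 4], [5, 6]].

So P = [[1, 2, 3, 4], [5, 6]], Q = [[1, 2, 3, 5], [4, 6]].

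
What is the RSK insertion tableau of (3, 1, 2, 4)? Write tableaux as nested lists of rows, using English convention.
After inserting 3: P = [[3]].
After inserting 1: P = [[1], [3]].
After inserting 2: P = [[1, 2], [3]].
After inserting 4: P = [[1, 2, 4], [3]].

So P = [[1, 2, 4], [3]].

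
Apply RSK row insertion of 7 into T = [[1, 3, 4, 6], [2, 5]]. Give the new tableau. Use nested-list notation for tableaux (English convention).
7 is larger than every entry of row 1, so it is appended to row 1. The new tableau is [[1, 3, 4, 6, 7], [2, 5]].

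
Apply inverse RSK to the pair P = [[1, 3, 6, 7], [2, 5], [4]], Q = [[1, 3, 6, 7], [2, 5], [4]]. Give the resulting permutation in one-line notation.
Reverse the RSK construction: for i from n down to 1, find the cell of Q containing i, remove the entry at that cell from P, and reverse-bump it up through P; the value ejected from row 1 is w(i).

Step i=7: Q has 7 at row 1, column 4; remove that cell from P, ejecting 7. So w(7) = 7. P is now [[1, 3, 6], [2, 5], [4]].
Step i=6: Q has 6 at row 1, column 3; remove that cell from P, ejecting 6. So w(6) = 6. P is now [[1, 3], [2, 5], [4]].
Step i=5: Q has 5 at row 2, column 2; remove 5 from row 2 of P and reverse-bump: 5 enters row 1 and ejects 3. So w(5) = 3. P is now [[1, 5], [2], [4]].
Step i=4: Q has 4 at row 3, column 1; remove 4 from row 3 of P and reverse-bump: 4 enters row 2 and ejects 2; 2 enters row 1 and ejects 1. So w(4) = 1. P is now [[2, 5], [4]].
Step i=3: Q has 3 at row 1, column 2; remove that cell from P, ejecting 5. So w(3) = 5. P is now [[2], [4]].
Step i=2: Q has 2 at row 2, column 1; remove 4 from row 2 of P and reverse-bump: 4 enters row 1 and ejects 2. So w(2) = 2. P is now [[4]].
Step i=1: Q has 1 at row 1, column 1; remove that cell from P, ejecting 4. So w(1) = 4. P is now [].

So w = 4 2 5 1 3 6 7.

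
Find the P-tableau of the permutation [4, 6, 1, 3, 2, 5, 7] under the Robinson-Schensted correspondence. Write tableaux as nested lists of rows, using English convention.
After inserting 4: P = [[4]].
After inserting 6: P = [[4, 6]].
After inserting 1: P = [[1, 6], [4]].
After inserting 3: P = [[1, 3], [4, 6]].
After inserting 2: P = [[1, 2], [3, 6], [4]].
After inserting 5: P = [[1, 2, 5], [3, 6], [4]].
After inserting 7: P = [[1, 2, 5, 7], [3, 6], [4]].

So P = [[1, 2, 5, 7], [3, 6], [4]].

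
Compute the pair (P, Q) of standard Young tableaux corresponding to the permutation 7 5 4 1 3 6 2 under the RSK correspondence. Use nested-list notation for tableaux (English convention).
Insert each entry of the permutation into P by Schensted row insertion, recording in Q the position of each new cell.

Insert 7: appended to row 1. P = [[7]].
Insert 5: 5 bumps 7 from row 1; 7 starts row 2. P = [[5], [7]].
Insert 4: 4 bumps 5 from row 1; 5 bumps 7 from row 2; 7 starts row 3. P = [[4], [5], [7]].
Insert 1: 1 bumps 4 from row 1; 4 bumps 5 from row 2; 5 bumps 7 from row 3; 7 starts row 4. P = [[1], [4], [5], [7]].
Insert 3: appended to row 1. P = [[1, 3], [4], [5], [7]].
Insert 6: appended to row 1. P = [[1, 3, 6], [4], [5], [7]].
Insert 2: 2 bumps 3 from row 1; 3 bumps 4 from row 2; 4 bumps 5 from row 3; 5 bumps 7 from row 4; 7 starts row 5. P = [[1, 2, 6], [3], [4], [5], [7]].

So P = [[1, 2, 6], [3], [4], [5], [7]], Q = [[1, 5, 6], [2], [3], [4], [7]].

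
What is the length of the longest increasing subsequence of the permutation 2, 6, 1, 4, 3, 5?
3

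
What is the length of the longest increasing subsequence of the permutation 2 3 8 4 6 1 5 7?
5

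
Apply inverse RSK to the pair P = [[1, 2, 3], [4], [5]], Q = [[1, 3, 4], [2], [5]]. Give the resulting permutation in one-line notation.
5 1 2 4 3

Reverse RSK: for i = n, n-1, ..., 1, locate i in Q, remove the corresponding corner cell from P, and reverse-bump its entry up through P; the value ejected from row 1 is w(i).

So w = 5 1 2 4 3.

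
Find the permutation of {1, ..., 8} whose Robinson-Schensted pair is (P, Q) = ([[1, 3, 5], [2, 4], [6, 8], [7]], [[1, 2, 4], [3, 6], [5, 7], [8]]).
2 7 4 8 1 6 5 3

Reverse the RSK construction: for i from n down to 1, find the cell of Q containing i, remove the entry at that cell from P, and reverse-bump it up through P; the value ejected from row 1 is w(i).

Step i=8: Q has 8 at row 4, column 1; remove 7 from row 4 of P and reverse-bump: 7 enters row 3 and ejects 6; 6 enters row 2 and ejects 4; 4 enters row 1 and ejects 3. So w(8) = 3. P is now [[1, 4, 5], [2, 6], [7, 8]].
Step i=7: Q has 7 at row 3, column 2; remove 8 from row 3 of P and reverse-bump: 8 enters row 2 and ejects 6; 6 enters row 1 and ejects 5. So w(7) = 5. P is now [[1, 4, 6], [2, 8], [7]].
Step i=6: Q has 6 at row 2, column 2; remove 8 from row 2 of P and reverse-bump: 8 enters row 1 and ejects 6. So w(6) = 6. P is now [[1, 4, 8], [2], [7]].
Step i=5: Q has 5 at row 3, column 1; remove 7 from row 3 of P and reverse-bump: 7 enters row 2 and ejects 2; 2 enters row 1 and ejects 1. So w(5) = 1. P is now [[2, 4, 8], [7]].
Step i=4: Q has 4 at row 1, column 3; remove that cell from P, ejecting 8. So w(4) = 8. P is now [[2, 4], [7]].
Step i=3: Q has 3 at row 2, column 1; remove 7 from row 2 of P and reverse-bump: 7 enters row 1 and ejects 4. So w(3) = 4. P is now [[2, 7]].
Step i=2: Q has 2 at row 1, column 2; remove that cell from P, ejecting 7. So w(2) = 7. P is now [[2]].
Step i=1: Q has 1 at row 1, column 1; remove that cell from P, ejecting 2. So w(1) = 2. P is now [].

So w = 2 7 4 8 1 6 5 3.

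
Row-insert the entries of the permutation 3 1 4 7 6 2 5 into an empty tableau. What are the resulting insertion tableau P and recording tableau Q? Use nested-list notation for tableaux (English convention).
P = [[1, 2, 5], [3, 4, 6], [7]], Q = [[1, 3, 4], [2, 5, 7], [6]]

Insert each entry of the permutation into P by Schensted row insertion, recording in Q the position of each new cell.

Insert 3: appended to row 1. P = [[3]].
Insert 1: 1 bumps 3 from row 1; 3 starts row 2. P = [[1], [3]].
Insert 4: appended to row 1. P = [[1, 4], [3]].
Insert 7: appended to row 1. P = [[1, 4, 7], [3]].
Insert 6: 6 bumps 7 from row 1; 7 appends to row 2. P = [[1, 4, 6], [3, 7]].
Insert 2: 2 bumps 4 from row 1; 4 bumps 7 from row 2; 7 starts row 3. P = [[1, 2, 6], [3, 4], [7]].
Insert 5: 5 bumps 6 from row 1; 6 appends to row 2. P = [[1, 2, 5], [3, 4, 6], [7]].

So P = [[1, 2, 5], [3, 4, 6], [7]], Q = [[1, 3, 4], [2, 5, 7], [6]].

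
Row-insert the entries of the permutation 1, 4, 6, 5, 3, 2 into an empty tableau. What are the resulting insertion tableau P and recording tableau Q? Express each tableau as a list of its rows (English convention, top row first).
P = [[1, 2, 5], [3], [4], [6]], Q = [[1, 2, 3], [4], [5], [6]]

Insert each entry of the permutation into P by Schensted row insertion, recording in Q the position of each new cell.

After inserting 1: P = [[1]].
After inserting 4: P = [[1, 4]].
After inserting 6: P = [[1, 4, 6]].
After inserting 5: P = [[1, 4, 5], [6]].
After inserting 3: P = [[1, 3, 5], [4], [6]].
After inserting 2: P = [[1, 2, 5], [3], [4], [6]].

So P = [[1, 2, 5], [3], [4], [6]], Q = [[1, 2, 3], [4], [5], [6]].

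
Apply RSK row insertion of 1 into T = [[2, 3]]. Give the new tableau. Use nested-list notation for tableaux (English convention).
[[1, 3], [2]]

In row 1, 1 replaces 2 (the leftmost entry greater than 1); 2 is bumped to row 2. 2 starts a new row 2. The new tableau is [[1, 3], [2]].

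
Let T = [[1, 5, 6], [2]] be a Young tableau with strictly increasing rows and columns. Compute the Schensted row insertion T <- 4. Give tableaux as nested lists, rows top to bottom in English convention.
[[1, 4, 6], [2, 5]]

In row 1, 4 replaces 5 (the leftmost entry greater than 4); 5 is bumped to row 2. 5 is appended to row 2. The new tableau is [[1, 4, 6], [2, 5]].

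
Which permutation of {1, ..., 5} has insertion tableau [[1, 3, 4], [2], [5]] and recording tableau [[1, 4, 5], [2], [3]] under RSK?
5 2 1 3 4

Reverse RSK: for i = n, n-1, ..., 1, locate i in Q, remove the corresponding corner cell from P, and reverse-bump its entry up through P; the value ejected from row 1 is w(i).

So w = 5 2 1 3 4.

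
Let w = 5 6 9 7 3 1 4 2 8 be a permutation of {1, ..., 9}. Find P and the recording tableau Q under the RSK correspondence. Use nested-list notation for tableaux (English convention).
Insert each entry of the permutation into P by Schensted row insertion, recording in Q the position of each new cell.

Insert 5: appended to row 1. P = [[5]].
Insert 6: appended to row 1. P = [[5, 6]].
Insert 9: appended to row 1. P = [[5, 6, 9]].
Insert 7: 7 bumps 9 from row 1; 9 starts row 2. P = [[5, 6, 7], [9]].
Insert 3: 3 bumps 5 from row 1; 5 bumps 9 from row 2; 9 starts row 3. P = [[3, 6, 7], [5], [9]].
Insert 1: 1 bumps 3 from row 1; 3 bumps 5 from row 2; 5 bumps 9 from row 3; 9 starts row 4. P = [[1, 6, 7], [3], [5], [9]].
Insert 4: 4 bumps 6 from row 1; 6 appends to row 2. P = [[1, 4, 7], [3, 6], [5], [9]].
Insert 2: 2 bumps 4 from row 1; 4 bumps 6 from row 2; 6 appends to row 3. P = [[1, 2, 7], [3, 4], [5, 6], [9]].
Insert 8: appended to row 1. P = [[1, 2, 7, 8], [3, 4], [5, 6], [9]].

So P = [[1, 2, 7, 8], [3, 4], [5, 6], [9]], Q = [[1, 2, 3, 9], [4, 7], [5, 8], [6]].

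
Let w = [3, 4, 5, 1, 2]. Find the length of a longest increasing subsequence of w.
3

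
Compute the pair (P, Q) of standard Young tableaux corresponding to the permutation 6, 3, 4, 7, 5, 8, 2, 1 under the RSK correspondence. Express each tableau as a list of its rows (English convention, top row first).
Insert each entry of the permutation into P by Schensted row insertion, recording in Q the position of each new cell.

After inserting 6: P = [[6]].
After inserting 3: P = [[3], [6]].
After inserting 4: P = [[3, 4], [6]].
After inserting 7: P = [[3, 4, 7], [6]].
After inserting 5: P = [[3, 4, 5], [6, 7]].
After inserting 8: P = [[3, 4, 5, 8], [6, 7]].
After inserting 2: P = [[2, 4, 5, 8], [3, 7], [6]].
After inserting 1: P = [[1, 4, 5, 8], [2, 7], [3], [6]].

So P = [[1, 4, 5, 8], [2, 7], [3], [6]], Q = [[1, 3, 4, 6], [2, 5], [7], [8]].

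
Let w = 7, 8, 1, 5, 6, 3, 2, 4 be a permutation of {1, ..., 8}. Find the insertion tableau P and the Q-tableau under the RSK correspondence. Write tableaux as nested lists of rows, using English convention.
Insert each entry of the permutation into P by Schensted row insertion, recording in Q the position of each new cell.

Insert 7: appended to row 1. P = [[7]].
Insert 8: appended to row 1. P = [[7, 8]].
Insert 1: 1 bumps 7 from row 1; 7 starts row 2. P = [[1, 8], [7]].
Insert 5: 5 bumps 8 from row 1; 8 appends to row 2. P = [[1, 5], [7, 8]].
Insert 6: appended to row 1. P = [[1, 5, 6], [7, 8]].
Insert 3: 3 bumps 5 from row 1; 5 bumps 7 from row 2; 7 starts row 3. P = [[1, 3, 6], [5, 8], [7]].
Insert 2: 2 bumps 3 from row 1; 3 bumps 5 from row 2; 5 bumps 7 from row 3; 7 starts row 4. P = [[1, 2, 6], [3, 8], [5], [7]].
Insert 4: 4 bumps 6 from row 1; 6 bumps 8 from row 2; 8 appends to row 3. P = [[1, 2, 4], [3, 6], [5, 8], [7]].

So P = [[1, 2, 4], [3, 6], [5, 8], [7]], Q = [[1, 2, 5], [3, 4], [6, 8], [7]].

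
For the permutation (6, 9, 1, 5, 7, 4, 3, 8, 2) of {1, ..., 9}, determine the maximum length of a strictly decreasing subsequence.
5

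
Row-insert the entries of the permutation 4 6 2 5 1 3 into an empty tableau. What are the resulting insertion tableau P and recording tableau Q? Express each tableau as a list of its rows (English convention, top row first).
P = [[1, 3], [2, 5], [4, 6]], Q = [[1, 2], [3, 4], [5, 6]]

Insert each entry of the permutation into P by Schensted row insertion, recording in Q the position of each new cell.

After inserting 4: P = [[4]].
After inserting 6: P = [[4, 6]].
After inserting 2: P = [[2, 6], [4]].
After inserting 5: P = [[2, 5], [4, 6]].
After inserting 1: P = [[1, 5], [2, 6], [4]].
After inserting 3: P = [[1, 3], [2, 5], [4, 6]].

So P = [[1, 3], [2, 5], [4, 6]], Q = [[1, 2], [3, 4], [5, 6]].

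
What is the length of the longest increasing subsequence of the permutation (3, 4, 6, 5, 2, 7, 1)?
4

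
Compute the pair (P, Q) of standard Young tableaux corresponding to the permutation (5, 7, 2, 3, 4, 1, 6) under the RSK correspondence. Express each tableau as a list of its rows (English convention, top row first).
Insert each entry of the permutation into P by Schensted row insertion, recording in Q the position of each new cell.

After inserting 5: P = [[5]].
After inserting 7: P = [[5, 7]].
After inserting 2: P = [[2, 7], [5]].
After inserting 3: P = [[2, 3], [5, 7]].
After inserting 4: P = [[2, 3, 4], [5, 7]].
After inserting 1: P = [[1, 3, 4], [2, 7], [5]].
After inserting 6: P = [[1, 3, 4, 6], [2, 7], [5]].

So P = [[1, 3, 4, 6], [2, 7], [5]], Q = [[1, 2, 5, 7], [3, 4], [6]].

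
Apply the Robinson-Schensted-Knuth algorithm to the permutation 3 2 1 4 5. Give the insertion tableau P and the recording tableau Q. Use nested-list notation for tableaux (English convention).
P = [[1, 4, 5], [2], [3]], Q = [[1, 4, 5], [2], [3]]

Insert each entry of the permutation into P by Schensted row insertion, recording in Q the position of each new cell.

After inserting 3: P = [[3]].
After inserting 2: P = [[2], [3]].
After inserting 1: P = [[1], [2], [3]].
After inserting 4: P = [[1, 4], [2], [3]].
After inserting 5: P = [[1, 4, 5], [2], [3]].

So P = [[1, 4, 5], [2], [3]], Q = [[1, 4, 5], [2], [3]].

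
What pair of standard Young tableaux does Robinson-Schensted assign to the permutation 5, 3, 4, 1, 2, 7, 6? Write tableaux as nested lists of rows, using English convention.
Insert each entry of the permutation into P by Schensted row insertion, recording in Q the position of each new cell.

Insert 5: appended to row 1. P = [[5]], Q = [[1]].
Insert 3: 3 bumps 5 from row 1; 5 starts row 2. P = [[3], [5]], Q = [[1], [2]].
Insert 4: appended to row 1. P = [[3, 4], [5]], Q = [[1, 3], [2]].
Insert 1: 1 bumps 3 from row 1; 3 bumps 5 from row 2; 5 starts row 3. P = [[1, 4], [3], [5]], Q = [[1, 3], [2], [4]].
Insert 2: 2 bumps 4 from row 1; 4 appends to row 2. P = [[1, 2], [3, 4], [5]], Q = [[1, 3], [2, 5], [4]].
Insert 7: appended to row 1. P = [[1, 2, 7], [3, 4], [5]], Q = [[1, 3, 6], [2, 5], [4]].
Insert 6: 6 bumps 7 from row 1; 7 appends to row 2. P = [[1, 2, 6], [3, 4, 7], [5]], Q = [[1, 3, 6], [2, 5, 7], [4]].

So P = [[1, 2, 6], [3, 4, 7], [5]], Q = [[1, 3, 6], [2, 5, 7], [4]].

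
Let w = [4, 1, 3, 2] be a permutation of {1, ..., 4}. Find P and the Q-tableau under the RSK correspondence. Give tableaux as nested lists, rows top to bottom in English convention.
P = [[1, 2], [3], [4]], Q = [[1, 3], [2], [4]]

Insert each entry of the permutation into P by Schensted row insertion, recording in Q the position of each new cell.

Insert 4: appended to row 1. P = [[4]].
Insert 1: 1 bumps 4 from row 1; 4 starts row 2. P = [[1], [4]].
Insert 3: appended to row 1. P = [[1, 3], [4]].
Insert 2: 2 bumps 3 from row 1; 3 bumps 4 from row 2; 4 starts row 3. P = [[1, 2], [3], [4]].

So P = [[1, 2], [3], [4]], Q = [[1, 3], [2], [4]].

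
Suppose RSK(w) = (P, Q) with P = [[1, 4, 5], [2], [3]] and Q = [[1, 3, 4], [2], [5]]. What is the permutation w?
Reverse the RSK construction: for i from n down to 1, find the cell of Q containing i, remove the entry at that cell from P, and reverse-bump it up through P; the value ejected from row 1 is w(i).

Step i=5: Q has 5 at row 3, column 1; remove 3 from row 3 of P and reverse-bump: 3 enters row 2 and ejects 2; 2 enters row 1 and ejects 1. So w(5) = 1. P is now [[2, 4, 5], [3]].
Step i=4: Q has 4 at row 1, column 3; remove that cell from P, ejecting 5. So w(4) = 5. P is now [[2, 4], [3]].
Step i=3: Q has 3 at row 1, column 2; remove that cell from P, ejecting 4. So w(3) = 4. P is now [[2], [3]].
Step i=2: Q has 2 at row 2, column 1; remove 3 from row 2 of P and reverse-bump: 3 enters row 1 and ejects 2. So w(2) = 2. P is now [[3]].
Step i=1: Q has 1 at row 1, column 1; remove that cell from P, ejecting 3. So w(1) = 3. P is now [].

So w = 3 2 4 5 1.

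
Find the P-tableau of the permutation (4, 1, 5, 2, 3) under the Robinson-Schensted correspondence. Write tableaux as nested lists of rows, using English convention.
P = [[1, 2, 3], [4, 5]]

Insert 4: appended to row 1. P = [[4]].
Insert 1: 1 bumps 4 from row 1; 4 starts row 2. P = [[1], [4]].
Insert 5: appended to row 1. P = [[1, 5], [4]].
Insert 2: 2 bumps 5 from row 1; 5 appends to row 2. P = [[1, 2], [4, 5]].
Insert 3: appended to row 1. P = [[1, 2, 3], [4, 5]].

So P = [[1, 2, 3], [4, 5]].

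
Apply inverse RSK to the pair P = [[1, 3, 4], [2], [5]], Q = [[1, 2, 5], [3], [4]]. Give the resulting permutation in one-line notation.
2 5 3 1 4

Reverse the RSK construction: for i from n down to 1, find the cell of Q containing i, remove the entry at that cell from P, and reverse-bump it up through P; the value ejected from row 1 is w(i).

Step i=5: Q has 5 at row 1, column 3; remove that cell from P, ejecting 4. So w(5) = 4. P is now [[1, 3], [2], [5]].
Step i=4: Q has 4 at row 3, column 1; remove 5 from row 3 of P and reverse-bump: 5 enters row 2 and ejects 2; 2 enters row 1 and ejects 1. So w(4) = 1. P is now [[2, 3], [5]].
Step i=3: Q has 3 at row 2, column 1; remove 5 from row 2 of P and reverse-bump: 5 enters row 1 and ejects 3. So w(3) = 3. P is now [[2, 5]].
Step i=2: Q has 2 at row 1, column 2; remove that cell from P, ejecting 5. So w(2) = 5. P is now [[2]].
Step i=1: Q has 1 at row 1, column 1; remove that cell from P, ejecting 2. So w(1) = 2. P is now [].

So w = 2 5 3 1 4.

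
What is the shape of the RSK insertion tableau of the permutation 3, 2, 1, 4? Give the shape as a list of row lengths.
[2, 1, 1]

Row-insert each entry into an empty tableau.

After inserting 3: P = [[3]].
After inserting 2: P = [[2], [3]].
After inserting 1: P = [[1], [2], [3]].
After inserting 4: P = [[1, 4], [2], [3]].

The final insertion tableau P = [[1, 4], [2], [3]] has shape [2, 1, 1].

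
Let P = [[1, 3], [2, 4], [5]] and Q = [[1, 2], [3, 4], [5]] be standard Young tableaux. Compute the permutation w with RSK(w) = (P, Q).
2 5 1 4 3

Reverse the RSK construction: for i from n down to 1, find the cell of Q containing i, remove the entry at that cell from P, and reverse-bump it up through P; the value ejected from row 1 is w(i).

Step i=5: Q has 5 at row 3, column 1; remove 5 from row 3 of P and reverse-bump: 5 enters row 2 and ejects 4; 4 enters row 1 and ejects 3. So w(5) = 3. P is now [[1, 4], [2, 5]].
Step i=4: Q has 4 at row 2, column 2; remove 5 from row 2 of P and reverse-bump: 5 enters row 1 and ejects 4. So w(4) = 4. P is now [[1, 5], [2]].
Step i=3: Q has 3 at row 2, column 1; remove 2 from row 2 of P and reverse-bump: 2 enters row 1 and ejects 1. So w(3) = 1. P is now [[2, 5]].
Step i=2: Q has 2 at row 1, column 2; remove that cell from P, ejecting 5. So w(2) = 5. P is now [[2]].
Step i=1: Q has 1 at row 1, column 1; remove that cell from P, ejecting 2. So w(1) = 2. P is now [].

So w = 2 5 1 4 3.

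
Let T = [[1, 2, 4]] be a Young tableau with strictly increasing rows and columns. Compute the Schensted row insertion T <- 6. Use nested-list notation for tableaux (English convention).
[[1, 2, 4, 6]]

6 is larger than every entry of row 1, so it is appended to row 1. The new tableau is [[1, 2, 4, 6]].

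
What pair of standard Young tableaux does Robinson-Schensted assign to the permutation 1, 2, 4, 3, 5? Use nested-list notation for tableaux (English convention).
P = [[1, 2, 3, 5], [4]], Q = [[1, 2, 3, 5], [4]]

Insert each entry of the permutation into P by Schensted row insertion, recording in Q the position of each new cell.

After inserting 1: P = [[1]].
After inserting 2: P = [[1, 2]].
After inserting 4: P = [[1, 2, 4]].
After inserting 3: P = [[1, 2, 3], [4]].
After inserting 5: P = [[1, 2, 3, 5], [4]].

So P = [[1, 2, 3, 5], [4]], Q = [[1, 2, 3, 5], [4]].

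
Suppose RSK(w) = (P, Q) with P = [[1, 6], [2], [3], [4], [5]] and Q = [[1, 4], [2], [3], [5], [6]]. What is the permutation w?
5 4 3 6 2 1

Reverse RSK: for i = n, n-1, ..., 1, locate i in Q, remove the corresponding corner cell from P, and reverse-bump its entry up through P; the value ejected from row 1 is w(i).

So w = 5 4 3 6 2 1.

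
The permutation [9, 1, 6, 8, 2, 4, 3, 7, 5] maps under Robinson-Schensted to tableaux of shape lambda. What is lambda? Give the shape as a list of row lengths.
[4, 2, 2, 1]

Row-insert each entry into an empty tableau.

After inserting 9: P = [[9]].
After inserting 1: P = [[1], [9]].
After inserting 6: P = [[1, 6], [9]].
After inserting 8: P = [[1, 6, 8], [9]].
After inserting 2: P = [[1, 2, 8], [6], [9]].
After inserting 4: P = [[1, 2, 4], [6, 8], [9]].
After inserting 3: P = [[1, 2, 3], [4, 8], [6], [9]].
After inserting 7: P = [[1, 2, 3, 7], [4, 8], [6], [9]].
After inserting 5: P = [[1, 2, 3, 5], [4, 7], [6, 8], [9]].

The final insertion tableau P = [[1, 2, 3, 5], [4, 7], [6, 8], [9]] has shape [4, 2, 2, 1].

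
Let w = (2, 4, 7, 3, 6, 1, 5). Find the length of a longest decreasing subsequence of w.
3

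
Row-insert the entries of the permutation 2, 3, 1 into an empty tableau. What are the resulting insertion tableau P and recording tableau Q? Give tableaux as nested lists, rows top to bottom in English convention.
P = [[1, 3], [2]], Q = [[1, 2], [3]]

Insert each entry of the permutation into P by Schensted row insertion, recording in Q the position of each new cell.

After inserting 2: P = [[2]].
After inserting 3: P = [[2, 3]].
After inserting 1: P = [[1, 3], [2]].

So P = [[1, 3], [2]], Q = [[1, 2], [3]].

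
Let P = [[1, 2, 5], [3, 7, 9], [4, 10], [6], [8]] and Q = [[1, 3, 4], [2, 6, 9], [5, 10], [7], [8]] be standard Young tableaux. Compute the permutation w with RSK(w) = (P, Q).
Reverse the RSK construction: for i from n down to 1, find the cell of Q containing i, remove the entry at that cell from P, and reverse-bump it up through P; the value ejected from row 1 is w(i).

Step i=10: Q has 10 at row 3, column 2; remove 10 from row 3 of P and reverse-bump: 10 enters row 2 and ejects 9; 9 enters row 1 and ejects 5. So w(10) = 5. P is now [[1, 2, 9], [3, 7, 10], [4], [6], [8]].
Step i=9: Q has 9 at row 2, column 3; remove 10 from row 2 of P and reverse-bump: 10 enters row 1 and ejects 9. So w(9) = 9. P is now [[1, 2, 10], [3, 7], [4], [6], [8]].
Step i=8: Q has 8 at row 5, column 1; remove 8 from row 5 of P and reverse-bump: 8 enters row 4 and ejects 6; 6 enters row 3 and ejects 4; 4 enters row 2 and ejects 3; 3 enters row 1 and ejects 2. So w(8) = 2. P is now [[1, 3, 10], [4, 7], [6], [8]].
Step i=7: Q has 7 at row 4, column 1; remove 8 from row 4 of P and reverse-bump: 8 enters row 3 and ejects 6; 6 enters row 2 and ejects 4; 4 enters row 1 and ejects 3. So w(7) = 3. P is now [[1, 4, 10], [6, 7], [8]].
Step i=6: Q has 6 at row 2, column 2; remove 7 from row 2 of P and reverse-bump: 7 enters row 1 and ejects 4. So w(6) = 4. P is now [[1, 7, 10], [6], [8]].
Step i=5: Q has 5 at row 3, column 1; remove 8 from row 3 of P and reverse-bump: 8 enters row 2 and ejects 6; 6 enters row 1 and ejects 1. So w(5) = 1. P is now [[6, 7, 10], [8]].
Step i=4: Q has 4 at row 1, column 3; remove that cell from P, ejecting 10. So w(4) = 10. P is now [[6, 7], [8]].
Step i=3: Q has 3 at row 1, column 2; remove that cell from P, ejecting 7. So w(3) = 7. P is now [[6], [8]].
Step i=2: Q has 2 at row 2, column 1; remove 8 from row 2 of P and reverse-bump: 8 enters row 1 and ejects 6. So w(2) = 6. P is now [[8]].
Step i=1: Q has 1 at row 1, column 1; remove that cell from P, ejecting 8. So w(1) = 8. P is now [].

So w = 8 6 7 10 1 4 3 2 9 5.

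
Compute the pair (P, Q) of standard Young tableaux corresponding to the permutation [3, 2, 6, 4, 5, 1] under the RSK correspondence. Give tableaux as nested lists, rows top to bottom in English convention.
P = [[1, 4, 5], [2, 6], [3]], Q = [[1, 3, 5], [2, 4], [6]]

Insert each entry of the permutation into P by Schensted row insertion, recording in Q the position of each new cell.

Insert 3: appended to row 1. P = [[3]].
Insert 2: 2 bumps 3 from row 1; 3 starts row 2. P = [[2], [3]].
Insert 6: appended to row 1. P = [[2, 6], [3]].
Insert 4: 4 bumps 6 from row 1; 6 appends to row 2. P = [[2, 4], [3, 6]].
Insert 5: appended to row 1. P = [[2, 4, 5], [3, 6]].
Insert 1: 1 bumps 2 from row 1; 2 bumps 3 from row 2; 3 starts row 3. P = [[1, 4, 5], [2, 6], [3]].

So P = [[1, 4, 5], [2, 6], [3]], Q = [[1, 3, 5], [2, 4], [6]].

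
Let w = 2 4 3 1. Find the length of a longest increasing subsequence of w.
2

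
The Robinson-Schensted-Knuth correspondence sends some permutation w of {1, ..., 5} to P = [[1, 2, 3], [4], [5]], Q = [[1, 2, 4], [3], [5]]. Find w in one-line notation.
Reverse the RSK construction: for i from n down to 1, find the cell of Q containing i, remove the entry at that cell from P, and reverse-bump it up through P; the value ejected from row 1 is w(i).

Step i=5: Q has 5 at row 3, column 1; remove 5 from row 3 of P and reverse-bump: 5 enters row 2 and ejects 4; 4 enters row 1 and ejects 3. So w(5) = 3. P is now [[1, 2, 4], [5]].
Step i=4: Q has 4 at row 1, column 3; remove that cell from P, ejecting 4. So w(4) = 4. P is now [[1, 2], [5]].
Step i=3: Q has 3 at row 2, column 1; remove 5 from row 2 of P and reverse-bump: 5 enters row 1 and ejects 2. So w(3) = 2. P is now [[1, 5]].
Step i=2: Q has 2 at row 1, column 2; remove that cell from P, ejecting 5. So w(2) = 5. P is now [[1]].
Step i=1: Q has 1 at row 1, column 1; remove that cell from P, ejecting 1. So w(1) = 1. P is now [].

So w = 1 5 2 4 3.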